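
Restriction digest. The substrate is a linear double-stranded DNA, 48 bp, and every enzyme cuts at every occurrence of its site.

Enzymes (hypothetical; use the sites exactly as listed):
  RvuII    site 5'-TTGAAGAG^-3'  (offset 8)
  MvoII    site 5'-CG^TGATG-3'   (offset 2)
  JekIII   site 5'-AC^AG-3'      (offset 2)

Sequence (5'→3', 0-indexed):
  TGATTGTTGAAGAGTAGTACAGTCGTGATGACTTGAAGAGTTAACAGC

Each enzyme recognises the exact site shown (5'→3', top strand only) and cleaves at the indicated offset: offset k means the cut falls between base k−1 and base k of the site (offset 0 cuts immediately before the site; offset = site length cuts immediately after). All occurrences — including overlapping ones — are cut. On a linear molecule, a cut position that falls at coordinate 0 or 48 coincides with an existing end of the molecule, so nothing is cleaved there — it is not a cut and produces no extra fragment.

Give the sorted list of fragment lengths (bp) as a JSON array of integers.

[3,5,5,6,14,15]

Site scan:
  RvuII (TTGAAGAG, off=8): starts [6, 32] → cuts [14, 40]
  MvoII (CGTGATG, off=2): starts [23] → cuts [25]
  JekIII (ACAG, off=2): starts [18, 43] → cuts [20, 45]

All cut coordinates (distinct, sorted): [14, 20, 25, 40, 45]

Fragments:
  [0,14): 14 bp
  [14,20): 6 bp
  [20,25): 5 bp
  [25,40): 15 bp
  [40,45): 5 bp
  [45,48): 3 bp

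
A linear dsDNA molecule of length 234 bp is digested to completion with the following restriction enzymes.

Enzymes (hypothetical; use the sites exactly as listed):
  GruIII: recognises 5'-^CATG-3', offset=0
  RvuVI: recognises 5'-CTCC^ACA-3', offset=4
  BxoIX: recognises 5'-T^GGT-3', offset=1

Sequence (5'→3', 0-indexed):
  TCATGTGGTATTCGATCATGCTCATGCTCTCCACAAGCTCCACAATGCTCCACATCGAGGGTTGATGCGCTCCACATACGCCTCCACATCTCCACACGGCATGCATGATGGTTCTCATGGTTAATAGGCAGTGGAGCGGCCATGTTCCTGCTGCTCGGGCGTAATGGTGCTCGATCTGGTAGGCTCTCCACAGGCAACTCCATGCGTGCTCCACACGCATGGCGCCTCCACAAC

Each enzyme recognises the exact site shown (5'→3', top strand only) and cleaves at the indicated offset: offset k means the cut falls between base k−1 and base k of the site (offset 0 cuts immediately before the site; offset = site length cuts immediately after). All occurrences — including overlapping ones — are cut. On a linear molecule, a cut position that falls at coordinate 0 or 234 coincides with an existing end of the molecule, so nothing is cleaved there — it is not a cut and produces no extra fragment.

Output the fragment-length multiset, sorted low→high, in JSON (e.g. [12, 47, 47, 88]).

Scan for sites:
  GruIII CATG/0: at [1, 16, 22, 99, 103, 115, 140, 200, 217] ⇒ [1, 16, 22, 99, 103, 115, 140, 200, 217]
  RvuVI CTCCACA/4: at [28, 37, 47, 69, 81, 89, 185, 208, 225] ⇒ [32, 41, 51, 73, 85, 93, 189, 212, 229]
  BxoIX TGGT/1: at [5, 108, 117, 164, 176] ⇒ [6, 109, 118, 165, 177]

Pooled cuts: [1, 6, 16, 22, 32, 41, 51, 73, 85, 93, 99, 103, 109, 115, 118, 140, 165, 177, 189, 200, 212, 217, 229]

Fragment lengths:
  [0,1): 1 bp
  [1,6): 5 bp
  [6,16): 10 bp
  [16,22): 6 bp
  [22,32): 10 bp
  [32,41): 9 bp
  [41,51): 10 bp
  [51,73): 22 bp
  [73,85): 12 bp
  [85,93): 8 bp
  [93,99): 6 bp
  [99,103): 4 bp
  [103,109): 6 bp
  [109,115): 6 bp
  [115,118): 3 bp
  [118,140): 22 bp
  [140,165): 25 bp
  [165,177): 12 bp
  [177,189): 12 bp
  [189,200): 11 bp
  [200,212): 12 bp
  [212,217): 5 bp
  [217,229): 12 bp
  [229,234): 5 bp

[1,3,4,5,5,5,6,6,6,6,8,9,10,10,10,11,12,12,12,12,12,22,22,25]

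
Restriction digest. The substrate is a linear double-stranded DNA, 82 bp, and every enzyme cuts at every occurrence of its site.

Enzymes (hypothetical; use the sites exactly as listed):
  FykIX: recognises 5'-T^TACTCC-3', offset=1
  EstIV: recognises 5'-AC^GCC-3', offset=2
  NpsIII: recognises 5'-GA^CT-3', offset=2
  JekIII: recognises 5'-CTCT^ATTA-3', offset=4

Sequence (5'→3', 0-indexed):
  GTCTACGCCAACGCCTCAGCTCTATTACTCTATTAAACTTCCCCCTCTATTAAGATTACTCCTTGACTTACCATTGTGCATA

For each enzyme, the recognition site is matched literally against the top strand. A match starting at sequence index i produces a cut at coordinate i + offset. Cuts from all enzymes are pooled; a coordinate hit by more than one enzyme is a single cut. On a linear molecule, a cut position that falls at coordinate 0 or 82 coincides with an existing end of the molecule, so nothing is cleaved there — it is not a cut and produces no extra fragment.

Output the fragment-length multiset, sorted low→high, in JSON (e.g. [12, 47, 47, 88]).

Scan for sites:
  FykIX TTACTCC/1: at [55] ⇒ [56]
  EstIV ACGCC/2: at [4, 10] ⇒ [6, 12]
  NpsIII GACT/2: at [64] ⇒ [66]
  JekIII CTCTATTA/4: at [19, 27, 44] ⇒ [23, 31, 48]

All cut coordinates (distinct, sorted): [6, 12, 23, 31, 48, 56, 66]

Fragments:
  [0,6): 6 bp
  [6,12): 6 bp
  [12,23): 11 bp
  [23,31): 8 bp
  [31,48): 17 bp
  [48,56): 8 bp
  [56,66): 10 bp
  [66,82): 16 bp

[6,6,8,8,10,11,16,17]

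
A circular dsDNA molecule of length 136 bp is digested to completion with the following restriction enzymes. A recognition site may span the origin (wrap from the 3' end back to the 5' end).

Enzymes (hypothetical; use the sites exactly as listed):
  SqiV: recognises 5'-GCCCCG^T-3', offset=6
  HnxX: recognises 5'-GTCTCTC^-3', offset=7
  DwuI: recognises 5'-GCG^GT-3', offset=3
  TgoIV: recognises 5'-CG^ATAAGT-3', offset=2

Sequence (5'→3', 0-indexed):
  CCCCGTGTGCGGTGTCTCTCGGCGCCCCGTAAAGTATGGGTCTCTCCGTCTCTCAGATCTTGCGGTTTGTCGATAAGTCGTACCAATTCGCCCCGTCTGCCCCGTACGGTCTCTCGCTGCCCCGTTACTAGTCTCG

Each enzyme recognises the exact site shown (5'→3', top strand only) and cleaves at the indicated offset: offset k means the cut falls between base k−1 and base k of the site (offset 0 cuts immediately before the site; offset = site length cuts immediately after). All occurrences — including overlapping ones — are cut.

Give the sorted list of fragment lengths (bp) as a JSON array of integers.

Site scan:
  SqiV (GCCCCGT, off=6): starts [23, 89, 98, 118, 135] → cuts [5, 29, 95, 104, 124]
  HnxX (GTCTCTC, off=7): starts [13, 39, 47, 108] → cuts [20, 46, 54, 115]
  DwuI (GCGGT, off=3): starts [8, 61] → cuts [11, 64]
  TgoIV (CGATAAGT, off=2): starts [70] → cuts [72]

All cut coordinates (distinct, sorted): [5, 11, 20, 29, 46, 54, 64, 72, 95, 104, 115, 124]

Fragments:
  5→11: 6 bp
  11→20: 9 bp
  20→29: 9 bp
  29→46: 17 bp
  46→54: 8 bp
  54→64: 10 bp
  64→72: 8 bp
  72→95: 23 bp
  95→104: 9 bp
  104→115: 11 bp
  115→124: 9 bp
  124→5 (wrap): 136-124+5 = 17 bp

[6,8,8,9,9,9,9,10,11,17,17,23]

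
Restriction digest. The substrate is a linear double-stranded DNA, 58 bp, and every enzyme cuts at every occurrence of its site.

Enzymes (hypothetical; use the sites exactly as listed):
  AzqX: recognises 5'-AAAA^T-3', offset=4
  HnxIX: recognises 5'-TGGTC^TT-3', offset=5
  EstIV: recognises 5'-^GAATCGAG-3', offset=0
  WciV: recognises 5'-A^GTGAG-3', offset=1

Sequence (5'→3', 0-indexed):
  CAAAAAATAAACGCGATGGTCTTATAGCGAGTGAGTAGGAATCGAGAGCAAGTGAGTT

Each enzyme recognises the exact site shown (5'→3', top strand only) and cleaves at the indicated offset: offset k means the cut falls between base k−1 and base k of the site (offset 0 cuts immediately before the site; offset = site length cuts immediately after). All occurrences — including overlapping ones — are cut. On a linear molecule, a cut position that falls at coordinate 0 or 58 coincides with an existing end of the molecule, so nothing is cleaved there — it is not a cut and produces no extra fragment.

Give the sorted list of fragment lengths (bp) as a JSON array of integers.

[7,7,8,9,13,14]

Site scan:
  AzqX AAAAT/4: at [3] ⇒ [7]
  HnxIX TGGTCTT/5: at [16] ⇒ [21]
  EstIV GAATCGAG/0: at [38] ⇒ [38]
  WciV AGTGAG/1: at [29, 50] ⇒ [30, 51]

All cut coordinates (distinct, sorted): [7, 21, 30, 38, 51]

Fragment lengths:
  [0,7): 7 bp
  [7,21): 14 bp
  [21,30): 9 bp
  [30,38): 8 bp
  [38,51): 13 bp
  [51,58): 7 bp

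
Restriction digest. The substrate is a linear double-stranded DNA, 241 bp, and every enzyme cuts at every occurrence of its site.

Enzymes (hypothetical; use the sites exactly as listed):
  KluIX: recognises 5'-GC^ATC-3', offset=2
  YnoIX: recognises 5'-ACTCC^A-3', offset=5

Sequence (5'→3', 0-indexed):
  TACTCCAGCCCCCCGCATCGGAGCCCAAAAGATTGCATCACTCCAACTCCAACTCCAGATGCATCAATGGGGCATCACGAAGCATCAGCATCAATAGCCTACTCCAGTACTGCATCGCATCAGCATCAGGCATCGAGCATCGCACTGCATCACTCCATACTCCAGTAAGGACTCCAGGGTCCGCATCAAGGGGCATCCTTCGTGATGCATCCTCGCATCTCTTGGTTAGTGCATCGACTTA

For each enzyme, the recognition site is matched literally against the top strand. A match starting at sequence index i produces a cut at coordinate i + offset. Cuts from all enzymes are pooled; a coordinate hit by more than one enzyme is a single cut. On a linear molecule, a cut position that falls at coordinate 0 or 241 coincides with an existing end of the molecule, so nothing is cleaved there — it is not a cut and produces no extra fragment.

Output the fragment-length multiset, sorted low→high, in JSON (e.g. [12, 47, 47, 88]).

Scan for sites:
  KluIX (GCATC, off=2): starts [14, 34, 60, 71, 81, 87, 111, 116, 122, 129, 136, 146, 182, 192, 206, 214, 230] → cuts [16, 36, 62, 73, 83, 89, 113, 118, 124, 131, 138, 148, 184, 194, 208, 216, 232]
  YnoIX (ACTCCA, off=5): starts [1, 39, 45, 51, 100, 151, 158, 170] → cuts [6, 44, 50, 56, 105, 156, 163, 175]

Pooled cuts: [6, 16, 36, 44, 50, 56, 62, 73, 83, 89, 105, 113, 118, 124, 131, 138, 148, 156, 163, 175, 184, 194, 208, 216, 232]

Fragments:
  [0,6): 6 bp
  [6,16): 10 bp
  [16,36): 20 bp
  [36,44): 8 bp
  [44,50): 6 bp
  [50,56): 6 bp
  [56,62): 6 bp
  [62,73): 11 bp
  [73,83): 10 bp
  [83,89): 6 bp
  [89,105): 16 bp
  [105,113): 8 bp
  [113,118): 5 bp
  [118,124): 6 bp
  [124,131): 7 bp
  [131,138): 7 bp
  [138,148): 10 bp
  [148,156): 8 bp
  [156,163): 7 bp
  [163,175): 12 bp
  [175,184): 9 bp
  [184,194): 10 bp
  [194,208): 14 bp
  [208,216): 8 bp
  [216,232): 16 bp
  [232,241): 9 bp

[5,6,6,6,6,6,6,7,7,7,8,8,8,8,9,9,10,10,10,10,11,12,14,16,16,20]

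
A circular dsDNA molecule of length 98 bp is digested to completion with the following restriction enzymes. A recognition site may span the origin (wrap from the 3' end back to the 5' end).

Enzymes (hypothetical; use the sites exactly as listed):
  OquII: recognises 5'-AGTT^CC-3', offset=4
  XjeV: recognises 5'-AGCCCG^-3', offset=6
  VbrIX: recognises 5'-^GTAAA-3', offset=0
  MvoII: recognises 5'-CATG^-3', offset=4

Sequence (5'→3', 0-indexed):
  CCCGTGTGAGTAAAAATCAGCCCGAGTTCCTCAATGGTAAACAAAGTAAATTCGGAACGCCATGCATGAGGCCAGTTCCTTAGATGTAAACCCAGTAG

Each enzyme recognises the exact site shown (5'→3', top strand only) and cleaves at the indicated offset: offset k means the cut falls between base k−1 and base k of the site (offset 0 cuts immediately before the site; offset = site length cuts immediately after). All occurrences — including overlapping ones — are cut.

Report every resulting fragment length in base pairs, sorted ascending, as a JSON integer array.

Scan for sites:
  OquII (AGTTCC, off=4): starts [24, 73] → cuts [28, 77]
  XjeV (AGCCCG, off=6): starts [18, 96] → cuts [4, 24]
  VbrIX (GTAAA, off=0): starts [9, 36, 45, 85] → cuts [9, 36, 45, 85]
  MvoII (CATG, off=4): starts [60, 64] → cuts [64, 68]

Pooled cuts: [4, 9, 24, 28, 36, 45, 64, 68, 77, 85]

Fragments:
  4→9: 5 bp
  9→24: 15 bp
  24→28: 4 bp
  28→36: 8 bp
  36→45: 9 bp
  45→64: 19 bp
  64→68: 4 bp
  68→77: 9 bp
  77→85: 8 bp
  85→4 (wrap): 98-85+4 = 17 bp

[4,4,5,8,8,9,9,15,17,19]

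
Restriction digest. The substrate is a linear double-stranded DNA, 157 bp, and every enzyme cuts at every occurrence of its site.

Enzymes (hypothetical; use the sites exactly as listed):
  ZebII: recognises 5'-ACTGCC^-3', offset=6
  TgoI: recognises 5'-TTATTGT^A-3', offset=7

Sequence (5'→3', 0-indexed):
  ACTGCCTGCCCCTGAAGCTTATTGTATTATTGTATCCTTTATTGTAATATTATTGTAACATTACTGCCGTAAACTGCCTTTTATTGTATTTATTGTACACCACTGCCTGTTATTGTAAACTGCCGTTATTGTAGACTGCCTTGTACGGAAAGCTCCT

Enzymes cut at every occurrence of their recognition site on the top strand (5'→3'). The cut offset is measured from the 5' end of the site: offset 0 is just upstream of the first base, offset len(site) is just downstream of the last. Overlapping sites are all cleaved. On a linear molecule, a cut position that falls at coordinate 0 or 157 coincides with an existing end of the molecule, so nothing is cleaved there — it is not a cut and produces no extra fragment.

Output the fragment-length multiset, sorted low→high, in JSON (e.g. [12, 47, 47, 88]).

Site scan:
  ZebII ACTGCC/6: at [0, 62, 72, 101, 118, 134] ⇒ [6, 68, 78, 107, 124, 140]
  TgoI TTATTGTA/7: at [18, 26, 38, 49, 80, 89, 109, 125] ⇒ [25, 33, 45, 56, 87, 96, 116, 132]

All cut coordinates (distinct, sorted): [6, 25, 33, 45, 56, 68, 78, 87, 96, 107, 116, 124, 132, 140]

Fragments:
  [0,6): 6 bp
  [6,25): 19 bp
  [25,33): 8 bp
  [33,45): 12 bp
  [45,56): 11 bp
  [56,68): 12 bp
  [68,78): 10 bp
  [78,87): 9 bp
  [87,96): 9 bp
  [96,107): 11 bp
  [107,116): 9 bp
  [116,124): 8 bp
  [124,132): 8 bp
  [132,140): 8 bp
  [140,157): 17 bp

[6,8,8,8,8,9,9,9,10,11,11,12,12,17,19]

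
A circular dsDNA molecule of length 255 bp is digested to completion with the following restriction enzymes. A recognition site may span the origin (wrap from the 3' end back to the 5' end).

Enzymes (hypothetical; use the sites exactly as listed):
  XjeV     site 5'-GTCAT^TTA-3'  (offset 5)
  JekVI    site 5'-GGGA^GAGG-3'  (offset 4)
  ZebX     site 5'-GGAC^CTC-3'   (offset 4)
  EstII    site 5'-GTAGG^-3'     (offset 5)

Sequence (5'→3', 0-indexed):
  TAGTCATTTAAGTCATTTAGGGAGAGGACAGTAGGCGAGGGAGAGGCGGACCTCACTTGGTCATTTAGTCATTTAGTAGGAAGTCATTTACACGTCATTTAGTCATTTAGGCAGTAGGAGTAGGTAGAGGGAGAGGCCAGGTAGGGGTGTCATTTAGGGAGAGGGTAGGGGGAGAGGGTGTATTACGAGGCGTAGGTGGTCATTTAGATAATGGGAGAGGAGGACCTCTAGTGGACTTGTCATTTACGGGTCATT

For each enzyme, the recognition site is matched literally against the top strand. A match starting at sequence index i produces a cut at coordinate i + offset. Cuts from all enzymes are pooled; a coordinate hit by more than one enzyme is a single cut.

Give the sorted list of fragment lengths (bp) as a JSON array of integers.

[4,6,7,7,7,7,7,8,8,8,8,8,8,9,9,9,9,11,11,12,12,13,13,13,18,23]

Scan for sites:
  XjeV (GTCATTTA, off=5): starts [2, 11, 59, 67, 82, 93, 101, 148, 198, 238, 249] → cuts [7, 16, 64, 72, 87, 98, 106, 153, 203, 243, 254]
  JekVI (GGGAGAGG, off=4): starts [19, 38, 128, 156, 169, 212] → cuts [23, 42, 132, 160, 173, 216]
  ZebX (GGACCTC, off=4): starts [47, 221] → cuts [51, 225]
  EstII (GTAGG, off=5): starts [30, 75, 113, 119, 140, 164, 191] → cuts [35, 80, 118, 124, 145, 169, 196]

Pooled cuts: [7, 16, 23, 35, 42, 51, 64, 72, 80, 87, 98, 106, 118, 124, 132, 145, 153, 160, 169, 173, 196, 203, 216, 225, 243, 254]

Fragment lengths:
  7→16: 9 bp
  16→23: 7 bp
  23→35: 12 bp
  35→42: 7 bp
  42→51: 9 bp
  51→64: 13 bp
  64→72: 8 bp
  72→80: 8 bp
  80→87: 7 bp
  87→98: 11 bp
  98→106: 8 bp
  106→118: 12 bp
  118→124: 6 bp
  124→132: 8 bp
  132→145: 13 bp
  145→153: 8 bp
  153→160: 7 bp
  160→169: 9 bp
  169→173: 4 bp
  173→196: 23 bp
  196→203: 7 bp
  203→216: 13 bp
  216→225: 9 bp
  225→243: 18 bp
  243→254: 11 bp
  254→7 (wrap): 255-254+7 = 8 bp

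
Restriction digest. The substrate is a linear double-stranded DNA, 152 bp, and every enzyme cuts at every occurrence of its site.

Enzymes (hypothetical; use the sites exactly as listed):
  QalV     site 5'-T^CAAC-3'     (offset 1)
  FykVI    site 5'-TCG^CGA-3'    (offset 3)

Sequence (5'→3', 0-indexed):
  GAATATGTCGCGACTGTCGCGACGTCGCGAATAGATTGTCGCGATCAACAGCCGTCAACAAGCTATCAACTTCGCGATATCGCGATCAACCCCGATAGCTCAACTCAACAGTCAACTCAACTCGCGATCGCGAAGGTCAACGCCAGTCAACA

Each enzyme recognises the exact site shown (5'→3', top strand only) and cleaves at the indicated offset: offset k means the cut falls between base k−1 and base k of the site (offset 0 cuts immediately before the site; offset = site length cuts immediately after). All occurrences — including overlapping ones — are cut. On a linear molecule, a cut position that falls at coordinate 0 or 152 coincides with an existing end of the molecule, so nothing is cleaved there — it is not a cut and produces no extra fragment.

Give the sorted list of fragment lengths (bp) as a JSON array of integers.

[4,4,5,5,5,6,7,7,7,8,8,8,9,10,10,10,11,14,14]

Site scan:
  QalV (TCAAC, off=1): starts [44, 54, 65, 85, 99, 104, 111, 116, 136, 146] → cuts [45, 55, 66, 86, 100, 105, 112, 117, 137, 147]
  FykVI (TCGCGA, off=3): starts [7, 16, 24, 38, 71, 79, 121, 127] → cuts [10, 19, 27, 41, 74, 82, 124, 130]

All cut coordinates (distinct, sorted): [10, 19, 27, 41, 45, 55, 66, 74, 82, 86, 100, 105, 112, 117, 124, 130, 137, 147]

Fragments:
  [0,10): 10 bp
  [10,19): 9 bp
  [19,27): 8 bp
  [27,41): 14 bp
  [41,45): 4 bp
  [45,55): 10 bp
  [55,66): 11 bp
  [66,74): 8 bp
  [74,82): 8 bp
  [82,86): 4 bp
  [86,100): 14 bp
  [100,105): 5 bp
  [105,112): 7 bp
  [112,117): 5 bp
  [117,124): 7 bp
  [124,130): 6 bp
  [130,137): 7 bp
  [137,147): 10 bp
  [147,152): 5 bp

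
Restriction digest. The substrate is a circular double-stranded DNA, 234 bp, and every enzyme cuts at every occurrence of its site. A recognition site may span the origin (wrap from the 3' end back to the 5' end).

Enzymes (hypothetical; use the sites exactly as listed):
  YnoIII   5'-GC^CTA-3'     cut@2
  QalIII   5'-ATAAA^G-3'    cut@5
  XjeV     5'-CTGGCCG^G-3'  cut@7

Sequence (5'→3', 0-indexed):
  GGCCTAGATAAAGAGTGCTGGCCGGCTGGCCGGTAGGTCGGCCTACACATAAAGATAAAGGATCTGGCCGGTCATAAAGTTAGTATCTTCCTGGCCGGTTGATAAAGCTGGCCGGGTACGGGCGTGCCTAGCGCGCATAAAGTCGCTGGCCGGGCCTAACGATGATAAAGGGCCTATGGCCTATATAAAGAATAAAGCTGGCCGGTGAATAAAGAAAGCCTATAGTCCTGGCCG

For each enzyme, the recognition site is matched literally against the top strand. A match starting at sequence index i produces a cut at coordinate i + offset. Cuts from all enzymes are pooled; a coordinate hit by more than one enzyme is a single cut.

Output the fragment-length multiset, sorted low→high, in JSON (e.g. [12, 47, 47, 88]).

Site scan:
  YnoIII (GCCTA, off=2): starts [1, 40, 125, 153, 171, 178, 217] → cuts [3, 42, 127, 155, 173, 180, 219]
  QalIII (ATAAAG, off=5): starts [7, 48, 54, 73, 101, 136, 164, 184, 191, 208] → cuts [12, 53, 59, 78, 106, 141, 169, 189, 196, 213]
  XjeV (CTGGCCGG, off=7): starts [17, 25, 63, 90, 107, 145, 197, 227] → cuts [0, 24, 32, 70, 97, 114, 152, 204]

Pooled cuts: [0, 3, 12, 24, 32, 42, 53, 59, 70, 78, 97, 106, 114, 127, 141, 152, 155, 169, 173, 180, 189, 196, 204, 213, 219]

Fragments:
  0→3: 3 bp
  3→12: 9 bp
  12→24: 12 bp
  24→32: 8 bp
  32→42: 10 bp
  42→53: 11 bp
  53→59: 6 bp
  59→70: 11 bp
  70→78: 8 bp
  78→97: 19 bp
  97→106: 9 bp
  106→114: 8 bp
  114→127: 13 bp
  127→141: 14 bp
  141→152: 11 bp
  152→155: 3 bp
  155→169: 14 bp
  169→173: 4 bp
  173→180: 7 bp
  180→189: 9 bp
  189→196: 7 bp
  196→204: 8 bp
  204→213: 9 bp
  213→219: 6 bp
  219→0 (wrap): 234-219+0 = 15 bp

[3,3,4,6,6,7,7,8,8,8,8,9,9,9,9,10,11,11,11,12,13,14,14,15,19]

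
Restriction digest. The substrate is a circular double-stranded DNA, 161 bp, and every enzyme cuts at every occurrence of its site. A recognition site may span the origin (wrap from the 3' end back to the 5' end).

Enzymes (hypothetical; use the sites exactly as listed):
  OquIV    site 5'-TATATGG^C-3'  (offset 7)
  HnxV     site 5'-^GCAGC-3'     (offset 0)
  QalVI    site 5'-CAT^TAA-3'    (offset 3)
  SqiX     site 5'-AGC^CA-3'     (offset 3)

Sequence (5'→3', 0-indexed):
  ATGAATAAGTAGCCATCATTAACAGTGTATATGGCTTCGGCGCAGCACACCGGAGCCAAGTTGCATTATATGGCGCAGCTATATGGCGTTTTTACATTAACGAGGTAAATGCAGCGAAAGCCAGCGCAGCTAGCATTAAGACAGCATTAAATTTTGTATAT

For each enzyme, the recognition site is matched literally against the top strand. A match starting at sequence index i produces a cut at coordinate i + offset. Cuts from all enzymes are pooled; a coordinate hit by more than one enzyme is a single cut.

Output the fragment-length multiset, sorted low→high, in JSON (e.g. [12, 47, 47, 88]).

Per-enzyme occurrences:
  OquIV (TATATGGC, off=7): starts [27, 66, 79] → cuts [34, 73, 86]
  HnxV (GCAGC, off=0): starts [41, 74, 110, 125] → cuts [41, 74, 110, 125]
  QalVI (CATTAA, off=3): starts [16, 94, 133, 144] → cuts [19, 97, 136, 147]
  SqiX (AGCCA, off=3): starts [10, 53, 118] → cuts [13, 56, 121]

All cut coordinates (distinct, sorted): [13, 19, 34, 41, 56, 73, 74, 86, 97, 110, 121, 125, 136, 147]

Fragment lengths:
  13→19: 6 bp
  19→34: 15 bp
  34→41: 7 bp
  41→56: 15 bp
  56→73: 17 bp
  73→74: 1 bp
  74→86: 12 bp
  86→97: 11 bp
  97→110: 13 bp
  110→121: 11 bp
  121→125: 4 bp
  125→136: 11 bp
  136→147: 11 bp
  147→13 (wrap): 161-147+13 = 27 bp

[1,4,6,7,11,11,11,11,12,13,15,15,17,27]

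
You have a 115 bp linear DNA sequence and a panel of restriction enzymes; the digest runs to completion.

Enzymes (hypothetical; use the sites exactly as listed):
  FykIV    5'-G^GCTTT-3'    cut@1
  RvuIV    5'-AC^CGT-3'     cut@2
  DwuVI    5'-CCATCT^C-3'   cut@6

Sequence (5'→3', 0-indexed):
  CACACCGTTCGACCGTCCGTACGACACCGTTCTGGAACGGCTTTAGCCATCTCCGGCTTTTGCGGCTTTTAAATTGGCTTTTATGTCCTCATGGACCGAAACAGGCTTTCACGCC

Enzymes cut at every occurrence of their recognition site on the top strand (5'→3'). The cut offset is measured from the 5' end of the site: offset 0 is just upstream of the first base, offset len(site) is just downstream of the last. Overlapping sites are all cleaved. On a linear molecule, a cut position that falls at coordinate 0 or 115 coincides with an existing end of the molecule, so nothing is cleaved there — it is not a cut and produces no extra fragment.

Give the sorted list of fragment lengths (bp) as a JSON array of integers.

[3,5,8,9,11,12,12,13,14,28]

Per-enzyme occurrences:
  FykIV GGCTTT/1: at [38, 54, 63, 75, 103] ⇒ [39, 55, 64, 76, 104]
  RvuIV ACCGT/2: at [3, 11, 25] ⇒ [5, 13, 27]
  DwuVI CCATCTC/6: at [46] ⇒ [52]

All cut coordinates (distinct, sorted): [5, 13, 27, 39, 52, 55, 64, 76, 104]

Fragment lengths:
  [0,5): 5 bp
  [5,13): 8 bp
  [13,27): 14 bp
  [27,39): 12 bp
  [39,52): 13 bp
  [52,55): 3 bp
  [55,64): 9 bp
  [64,76): 12 bp
  [76,104): 28 bp
  [104,115): 11 bp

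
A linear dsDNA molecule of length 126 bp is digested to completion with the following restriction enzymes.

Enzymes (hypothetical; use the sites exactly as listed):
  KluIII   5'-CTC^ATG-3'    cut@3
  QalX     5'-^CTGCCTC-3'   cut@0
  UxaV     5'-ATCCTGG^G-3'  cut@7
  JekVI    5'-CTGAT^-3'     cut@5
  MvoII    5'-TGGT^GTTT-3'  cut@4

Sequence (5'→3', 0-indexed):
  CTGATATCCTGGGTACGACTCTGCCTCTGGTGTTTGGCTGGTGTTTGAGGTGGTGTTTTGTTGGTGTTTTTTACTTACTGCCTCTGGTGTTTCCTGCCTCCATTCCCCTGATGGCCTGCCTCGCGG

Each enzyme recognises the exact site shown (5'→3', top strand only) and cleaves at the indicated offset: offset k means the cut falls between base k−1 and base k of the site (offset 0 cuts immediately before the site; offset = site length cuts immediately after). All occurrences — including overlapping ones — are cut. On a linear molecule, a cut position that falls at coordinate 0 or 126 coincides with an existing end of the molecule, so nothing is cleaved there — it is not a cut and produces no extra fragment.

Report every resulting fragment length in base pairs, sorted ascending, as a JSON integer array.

[3,5,5,7,8,11,11,11,11,11,12,12,19]

Scan for sites:
  KluIII (CTCATG, off=3): no sites
  QalX CTGCCTC/0: at [20, 77, 93, 115] ⇒ [20, 77, 93, 115]
  UxaV ATCCTGGG/7: at [5] ⇒ [12]
  JekVI CTGAT/5: at [0, 107] ⇒ [5, 112]
  MvoII TGGTGTTT/4: at [27, 38, 50, 61, 84] ⇒ [31, 42, 54, 65, 88]

Pooled cuts: [5, 12, 20, 31, 42, 54, 65, 77, 88, 93, 112, 115]

Fragment lengths:
  [0,5): 5 bp
  [5,12): 7 bp
  [12,20): 8 bp
  [20,31): 11 bp
  [31,42): 11 bp
  [42,54): 12 bp
  [54,65): 11 bp
  [65,77): 12 bp
  [77,88): 11 bp
  [88,93): 5 bp
  [93,112): 19 bp
  [112,115): 3 bp
  [115,126): 11 bp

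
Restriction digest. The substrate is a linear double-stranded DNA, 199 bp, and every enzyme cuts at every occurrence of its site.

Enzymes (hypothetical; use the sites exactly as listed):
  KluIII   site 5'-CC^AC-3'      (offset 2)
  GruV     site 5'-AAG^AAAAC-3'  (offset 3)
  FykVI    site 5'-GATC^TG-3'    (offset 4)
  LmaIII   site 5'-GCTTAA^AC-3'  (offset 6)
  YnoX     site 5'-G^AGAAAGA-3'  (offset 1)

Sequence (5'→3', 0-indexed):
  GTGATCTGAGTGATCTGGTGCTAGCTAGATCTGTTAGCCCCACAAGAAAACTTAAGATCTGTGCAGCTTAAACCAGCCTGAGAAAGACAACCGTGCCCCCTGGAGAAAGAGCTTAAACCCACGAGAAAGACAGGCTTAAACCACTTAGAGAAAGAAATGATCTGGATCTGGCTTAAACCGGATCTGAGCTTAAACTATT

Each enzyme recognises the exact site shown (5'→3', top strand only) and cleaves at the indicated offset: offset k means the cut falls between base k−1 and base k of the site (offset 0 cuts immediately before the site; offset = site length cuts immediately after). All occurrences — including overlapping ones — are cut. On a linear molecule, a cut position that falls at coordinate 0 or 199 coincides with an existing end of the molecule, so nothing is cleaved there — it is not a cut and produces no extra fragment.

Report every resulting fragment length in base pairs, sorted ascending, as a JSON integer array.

Scan for sites:
  KluIII CCAC/2: at [39, 118, 140] ⇒ [41, 120, 142]
  GruV AAGAAAAC/3: at [43] ⇒ [46]
  FykVI GATCTG/4: at [2, 11, 27, 55, 158, 164, 180] ⇒ [6, 15, 31, 59, 162, 168, 184]
  LmaIII GCTTAAAC/6: at [65, 110, 133, 170, 187] ⇒ [71, 116, 139, 176, 193]
  YnoX GAGAAAGA/1: at [79, 102, 122, 147] ⇒ [80, 103, 123, 148]

All cut coordinates (distinct, sorted): [6, 15, 31, 41, 46, 59, 71, 80, 103, 116, 120, 123, 139, 142, 148, 162, 168, 176, 184, 193]

Fragments:
  [0,6): 6 bp
  [6,15): 9 bp
  [15,31): 16 bp
  [31,41): 10 bp
  [41,46): 5 bp
  [46,59): 13 bp
  [59,71): 12 bp
  [71,80): 9 bp
  [80,103): 23 bp
  [103,116): 13 bp
  [116,120): 4 bp
  [120,123): 3 bp
  [123,139): 16 bp
  [139,142): 3 bp
  [142,148): 6 bp
  [148,162): 14 bp
  [162,168): 6 bp
  [168,176): 8 bp
  [176,184): 8 bp
  [184,193): 9 bp
  [193,199): 6 bp

[3,3,4,5,6,6,6,6,8,8,9,9,9,10,12,13,13,14,16,16,23]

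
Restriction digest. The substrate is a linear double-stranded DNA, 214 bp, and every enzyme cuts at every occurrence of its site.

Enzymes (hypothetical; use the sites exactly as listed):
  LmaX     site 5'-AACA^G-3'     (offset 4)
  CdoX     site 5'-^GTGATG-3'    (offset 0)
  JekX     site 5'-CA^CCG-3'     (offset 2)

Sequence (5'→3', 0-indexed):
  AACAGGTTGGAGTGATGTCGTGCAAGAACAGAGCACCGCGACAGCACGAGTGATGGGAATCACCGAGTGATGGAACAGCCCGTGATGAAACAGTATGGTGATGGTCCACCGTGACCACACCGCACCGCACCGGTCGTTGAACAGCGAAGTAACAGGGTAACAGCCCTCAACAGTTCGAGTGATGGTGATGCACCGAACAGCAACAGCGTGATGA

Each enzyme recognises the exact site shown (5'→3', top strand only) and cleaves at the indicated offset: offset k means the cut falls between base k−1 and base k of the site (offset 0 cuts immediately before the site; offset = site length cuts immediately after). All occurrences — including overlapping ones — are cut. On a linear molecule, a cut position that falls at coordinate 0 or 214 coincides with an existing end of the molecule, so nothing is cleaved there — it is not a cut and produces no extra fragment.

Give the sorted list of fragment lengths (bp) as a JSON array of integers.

Per-enzyme occurrences:
  LmaX AACAG/4: at [0, 26, 73, 88, 139, 150, 158, 168, 195, 201] ⇒ [4, 30, 77, 92, 143, 154, 162, 172, 199, 205]
  CdoX GTGATG/0: at [11, 49, 66, 81, 97, 178, 184, 207] ⇒ [11, 49, 66, 81, 97, 178, 184, 207]
  JekX CACCG/2: at [33, 60, 106, 117, 122, 127, 190] ⇒ [35, 62, 108, 119, 124, 129, 192]

Pooled cuts: [4, 11, 30, 35, 49, 62, 66, 77, 81, 92, 97, 108, 119, 124, 129, 143, 154, 162, 172, 178, 184, 192, 199, 205, 207]

Fragment lengths:
  [0,4): 4 bp
  [4,11): 7 bp
  [11,30): 19 bp
  [30,35): 5 bp
  [35,49): 14 bp
  [49,62): 13 bp
  [62,66): 4 bp
  [66,77): 11 bp
  [77,81): 4 bp
  [81,92): 11 bp
  [92,97): 5 bp
  [97,108): 11 bp
  [108,119): 11 bp
  [119,124): 5 bp
  [124,129): 5 bp
  [129,143): 14 bp
  [143,154): 11 bp
  [154,162): 8 bp
  [162,172): 10 bp
  [172,178): 6 bp
  [178,184): 6 bp
  [184,192): 8 bp
  [192,199): 7 bp
  [199,205): 6 bp
  [205,207): 2 bp
  [207,214): 7 bp

[2,4,4,4,5,5,5,5,6,6,6,7,7,7,8,8,10,11,11,11,11,11,13,14,14,19]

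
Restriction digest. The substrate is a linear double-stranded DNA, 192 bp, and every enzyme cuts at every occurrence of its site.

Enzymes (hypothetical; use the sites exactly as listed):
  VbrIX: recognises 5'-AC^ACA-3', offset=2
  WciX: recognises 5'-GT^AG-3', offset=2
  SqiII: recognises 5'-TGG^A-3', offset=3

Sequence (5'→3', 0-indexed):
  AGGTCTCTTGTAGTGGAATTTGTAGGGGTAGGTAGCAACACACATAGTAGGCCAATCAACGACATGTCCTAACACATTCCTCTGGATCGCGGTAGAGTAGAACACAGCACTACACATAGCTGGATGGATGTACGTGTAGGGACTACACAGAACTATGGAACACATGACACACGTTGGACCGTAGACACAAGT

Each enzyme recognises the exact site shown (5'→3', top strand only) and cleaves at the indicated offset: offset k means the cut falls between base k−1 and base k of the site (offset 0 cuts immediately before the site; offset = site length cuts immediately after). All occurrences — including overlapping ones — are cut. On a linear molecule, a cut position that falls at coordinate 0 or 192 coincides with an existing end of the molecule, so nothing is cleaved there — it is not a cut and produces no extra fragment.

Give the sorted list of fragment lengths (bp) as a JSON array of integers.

[2,3,4,4,4,5,5,5,5,6,6,6,7,7,7,8,9,9,10,10,10,11,12,12,25]

Per-enzyme occurrences:
  VbrIX ACACA/2: at [37, 39, 71, 101, 111, 144, 159, 166, 184] ⇒ [39, 41, 73, 103, 113, 146, 161, 168, 186]
  WciX GTAG/2: at [9, 21, 27, 31, 46, 91, 96, 135, 180] ⇒ [11, 23, 29, 33, 48, 93, 98, 137, 182]
  SqiII TGGA/3: at [13, 82, 120, 124, 155, 174] ⇒ [16, 85, 123, 127, 158, 177]

Pooled cuts: [11, 16, 23, 29, 33, 39, 41, 48, 73, 85, 93, 98, 103, 113, 123, 127, 137, 146, 158, 161, 168, 177, 182, 186]

Fragments:
  [0,11): 11 bp
  [11,16): 5 bp
  [16,23): 7 bp
  [23,29): 6 bp
  [29,33): 4 bp
  [33,39): 6 bp
  [39,41): 2 bp
  [41,48): 7 bp
  [48,73): 25 bp
  [73,85): 12 bp
  [85,93): 8 bp
  [93,98): 5 bp
  [98,103): 5 bp
  [103,113): 10 bp
  [113,123): 10 bp
  [123,127): 4 bp
  [127,137): 10 bp
  [137,146): 9 bp
  [146,158): 12 bp
  [158,161): 3 bp
  [161,168): 7 bp
  [168,177): 9 bp
  [177,182): 5 bp
  [182,186): 4 bp
  [186,192): 6 bp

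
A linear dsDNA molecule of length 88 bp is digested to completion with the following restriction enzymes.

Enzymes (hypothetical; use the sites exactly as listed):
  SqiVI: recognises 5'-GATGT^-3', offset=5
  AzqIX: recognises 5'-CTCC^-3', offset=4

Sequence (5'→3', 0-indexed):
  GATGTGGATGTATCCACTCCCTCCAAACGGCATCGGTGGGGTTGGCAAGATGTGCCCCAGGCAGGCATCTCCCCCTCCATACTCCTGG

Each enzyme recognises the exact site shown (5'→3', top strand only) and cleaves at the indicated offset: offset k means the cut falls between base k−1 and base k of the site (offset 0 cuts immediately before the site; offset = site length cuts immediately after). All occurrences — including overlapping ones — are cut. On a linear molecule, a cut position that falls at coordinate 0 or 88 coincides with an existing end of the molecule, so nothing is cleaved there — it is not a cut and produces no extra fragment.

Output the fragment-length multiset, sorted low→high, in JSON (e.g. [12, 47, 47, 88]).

[3,4,5,6,6,7,9,19,29]

Per-enzyme occurrences:
  SqiVI GATGT/5: at [0, 6, 48] ⇒ [5, 11, 53]
  AzqIX CTCC/4: at [16, 20, 68, 74, 81] ⇒ [20, 24, 72, 78, 85]

All cut coordinates (distinct, sorted): [5, 11, 20, 24, 53, 72, 78, 85]

Fragments:
  [0,5): 5 bp
  [5,11): 6 bp
  [11,20): 9 bp
  [20,24): 4 bp
  [24,53): 29 bp
  [53,72): 19 bp
  [72,78): 6 bp
  [78,85): 7 bp
  [85,88): 3 bp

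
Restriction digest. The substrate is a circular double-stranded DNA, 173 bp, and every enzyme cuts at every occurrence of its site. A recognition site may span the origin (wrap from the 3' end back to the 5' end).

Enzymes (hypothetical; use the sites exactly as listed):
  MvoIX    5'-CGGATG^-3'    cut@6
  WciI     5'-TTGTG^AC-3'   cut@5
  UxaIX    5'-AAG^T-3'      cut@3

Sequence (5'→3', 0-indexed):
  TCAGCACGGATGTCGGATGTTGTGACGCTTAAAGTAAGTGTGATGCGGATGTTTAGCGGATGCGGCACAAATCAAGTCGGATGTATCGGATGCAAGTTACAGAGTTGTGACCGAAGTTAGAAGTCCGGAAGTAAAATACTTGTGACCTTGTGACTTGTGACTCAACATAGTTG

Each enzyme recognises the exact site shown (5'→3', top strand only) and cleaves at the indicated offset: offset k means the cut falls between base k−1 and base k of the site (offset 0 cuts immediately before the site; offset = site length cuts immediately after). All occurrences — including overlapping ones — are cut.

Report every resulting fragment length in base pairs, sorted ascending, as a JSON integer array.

Scan for sites:
  MvoIX (CGGATG, off=6): starts [6, 13, 45, 56, 77, 86] → cuts [12, 19, 51, 62, 83, 92]
  WciI (TTGTGAC, off=5): starts [19, 104, 139, 147, 154] → cuts [24, 109, 144, 152, 159]
  UxaIX (AAGT, off=3): starts [31, 35, 73, 93, 113, 120, 128] → cuts [34, 38, 76, 96, 116, 123, 131]

Pooled cuts: [12, 19, 24, 34, 38, 51, 62, 76, 83, 92, 96, 109, 116, 123, 131, 144, 152, 159]

Fragments:
  12→19: 7 bp
  19→24: 5 bp
  24→34: 10 bp
  34→38: 4 bp
  38→51: 13 bp
  51→62: 11 bp
  62→76: 14 bp
  76→83: 7 bp
  83→92: 9 bp
  92→96: 4 bp
  96→109: 13 bp
  109→116: 7 bp
  116→123: 7 bp
  123→131: 8 bp
  131→144: 13 bp
  144→152: 8 bp
  152→159: 7 bp
  159→12 (wrap): 173-159+12 = 26 bp

[4,4,5,7,7,7,7,7,8,8,9,10,11,13,13,13,14,26]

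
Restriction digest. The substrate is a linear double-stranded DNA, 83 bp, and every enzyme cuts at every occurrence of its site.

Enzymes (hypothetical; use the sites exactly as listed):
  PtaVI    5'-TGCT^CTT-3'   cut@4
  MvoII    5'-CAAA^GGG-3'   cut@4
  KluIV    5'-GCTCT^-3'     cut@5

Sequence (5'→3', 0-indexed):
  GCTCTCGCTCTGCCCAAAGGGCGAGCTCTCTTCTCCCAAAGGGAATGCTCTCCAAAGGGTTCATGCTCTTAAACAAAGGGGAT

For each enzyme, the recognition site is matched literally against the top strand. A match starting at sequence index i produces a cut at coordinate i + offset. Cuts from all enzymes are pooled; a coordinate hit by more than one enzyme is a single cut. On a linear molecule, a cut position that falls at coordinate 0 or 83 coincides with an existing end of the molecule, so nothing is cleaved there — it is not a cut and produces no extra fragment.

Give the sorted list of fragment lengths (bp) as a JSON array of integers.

Site scan:
  PtaVI (TGCTCTT, off=4): starts [63] → cuts [67]
  MvoII (CAAAGGG, off=4): starts [14, 36, 52, 73] → cuts [18, 40, 56, 77]
  KluIV (GCTCT, off=5): starts [0, 6, 24, 46, 64] → cuts [5, 11, 29, 51, 69]

All cut coordinates (distinct, sorted): [5, 11, 18, 29, 40, 51, 56, 67, 69, 77]

Fragment lengths:
  [0,5): 5 bp
  [5,11): 6 bp
  [11,18): 7 bp
  [18,29): 11 bp
  [29,40): 11 bp
  [40,51): 11 bp
  [51,56): 5 bp
  [56,67): 11 bp
  [67,69): 2 bp
  [69,77): 8 bp
  [77,83): 6 bp

[2,5,5,6,6,7,8,11,11,11,11]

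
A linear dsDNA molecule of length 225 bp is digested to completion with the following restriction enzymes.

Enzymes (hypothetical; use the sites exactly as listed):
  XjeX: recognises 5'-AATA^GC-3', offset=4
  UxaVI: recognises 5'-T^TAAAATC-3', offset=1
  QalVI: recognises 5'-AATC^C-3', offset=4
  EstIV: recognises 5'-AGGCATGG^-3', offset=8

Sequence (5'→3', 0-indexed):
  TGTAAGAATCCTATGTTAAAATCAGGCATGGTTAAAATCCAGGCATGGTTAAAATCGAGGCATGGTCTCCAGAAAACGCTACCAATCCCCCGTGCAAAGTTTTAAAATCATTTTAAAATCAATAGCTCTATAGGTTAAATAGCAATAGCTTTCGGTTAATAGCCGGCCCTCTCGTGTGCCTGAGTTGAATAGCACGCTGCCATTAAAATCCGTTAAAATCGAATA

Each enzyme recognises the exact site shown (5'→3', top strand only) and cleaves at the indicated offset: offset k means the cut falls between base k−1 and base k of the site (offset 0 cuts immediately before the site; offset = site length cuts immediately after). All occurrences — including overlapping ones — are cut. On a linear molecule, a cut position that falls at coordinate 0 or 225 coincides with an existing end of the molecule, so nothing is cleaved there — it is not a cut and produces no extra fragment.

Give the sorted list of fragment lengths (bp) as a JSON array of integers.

Site scan:
  XjeX AATAGC/4: at [120, 137, 143, 157, 187] ⇒ [124, 141, 147, 161, 191]
  UxaVI TTAAAATC/1: at [15, 31, 48, 101, 112, 202, 212] ⇒ [16, 32, 49, 102, 113, 203, 213]
  QalVI AATCC/4: at [6, 35, 83, 206] ⇒ [10, 39, 87, 210]
  EstIV AGGCATGG/8: at [23, 40, 57] ⇒ [31, 48, 65]

Pooled cuts: [10, 16, 31, 32, 39, 48, 49, 65, 87, 102, 113, 124, 141, 147, 161, 191, 203, 210, 213]

Fragment lengths:
  [0,10): 10 bp
  [10,16): 6 bp
  [16,31): 15 bp
  [31,32): 1 bp
  [32,39): 7 bp
  [39,48): 9 bp
  [48,49): 1 bp
  [49,65): 16 bp
  [65,87): 22 bp
  [87,102): 15 bp
  [102,113): 11 bp
  [113,124): 11 bp
  [124,141): 17 bp
  [141,147): 6 bp
  [147,161): 14 bp
  [161,191): 30 bp
  [191,203): 12 bp
  [203,210): 7 bp
  [210,213): 3 bp
  [213,225): 12 bp

[1,1,3,6,6,7,7,9,10,11,11,12,12,14,15,15,16,17,22,30]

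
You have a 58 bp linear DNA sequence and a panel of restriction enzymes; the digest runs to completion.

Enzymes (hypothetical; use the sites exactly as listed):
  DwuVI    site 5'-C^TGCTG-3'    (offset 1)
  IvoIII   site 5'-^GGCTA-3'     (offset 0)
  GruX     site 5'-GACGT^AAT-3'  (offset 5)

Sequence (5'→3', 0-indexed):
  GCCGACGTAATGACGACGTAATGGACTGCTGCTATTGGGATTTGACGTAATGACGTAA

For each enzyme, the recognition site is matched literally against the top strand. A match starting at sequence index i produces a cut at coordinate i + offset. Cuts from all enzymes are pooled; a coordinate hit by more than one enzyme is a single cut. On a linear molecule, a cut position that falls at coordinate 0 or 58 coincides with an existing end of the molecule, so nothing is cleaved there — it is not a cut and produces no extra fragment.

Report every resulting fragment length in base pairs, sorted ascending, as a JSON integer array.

Scan for sites:
  DwuVI CTGCTG/1: at [25] ⇒ [26]
  IvoIII (GGCTA, off=0): no sites
  GruX GACGTAAT/5: at [3, 14, 43] ⇒ [8, 19, 48]

Pooled cuts: [8, 19, 26, 48]

Fragment lengths:
  [0,8): 8 bp
  [8,19): 11 bp
  [19,26): 7 bp
  [26,48): 22 bp
  [48,58): 10 bp

[7,8,10,11,22]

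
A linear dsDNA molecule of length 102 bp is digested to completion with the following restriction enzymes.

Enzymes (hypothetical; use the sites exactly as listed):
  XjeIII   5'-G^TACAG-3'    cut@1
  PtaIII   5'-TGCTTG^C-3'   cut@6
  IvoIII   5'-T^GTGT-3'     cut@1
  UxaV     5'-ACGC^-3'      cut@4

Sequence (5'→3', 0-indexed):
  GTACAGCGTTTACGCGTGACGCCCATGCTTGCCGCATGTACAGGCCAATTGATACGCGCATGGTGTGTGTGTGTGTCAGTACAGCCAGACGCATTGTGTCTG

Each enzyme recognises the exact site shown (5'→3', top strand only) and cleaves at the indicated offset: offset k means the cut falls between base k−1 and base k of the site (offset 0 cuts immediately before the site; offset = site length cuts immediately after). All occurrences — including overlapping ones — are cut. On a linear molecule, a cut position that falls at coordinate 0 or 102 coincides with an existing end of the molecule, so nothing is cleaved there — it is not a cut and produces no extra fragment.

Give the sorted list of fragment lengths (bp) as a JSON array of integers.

[1,2,2,2,2,3,7,7,7,7,7,9,13,14,19]

Scan for sites:
  XjeIII GTACAG/1: at [0, 37, 78] ⇒ [1, 38, 79]
  PtaIII TGCTTGC/6: at [25] ⇒ [31]
  IvoIII TGTGT/1: at [63, 65, 67, 69, 71, 94] ⇒ [64, 66, 68, 70, 72, 95]
  UxaV ACGC/4: at [11, 18, 53, 88] ⇒ [15, 22, 57, 92]

All cut coordinates (distinct, sorted): [1, 15, 22, 31, 38, 57, 64, 66, 68, 70, 72, 79, 92, 95]

Fragment lengths:
  [0,1): 1 bp
  [1,15): 14 bp
  [15,22): 7 bp
  [22,31): 9 bp
  [31,38): 7 bp
  [38,57): 19 bp
  [57,64): 7 bp
  [64,66): 2 bp
  [66,68): 2 bp
  [68,70): 2 bp
  [70,72): 2 bp
  [72,79): 7 bp
  [79,92): 13 bp
  [92,95): 3 bp
  [95,102): 7 bp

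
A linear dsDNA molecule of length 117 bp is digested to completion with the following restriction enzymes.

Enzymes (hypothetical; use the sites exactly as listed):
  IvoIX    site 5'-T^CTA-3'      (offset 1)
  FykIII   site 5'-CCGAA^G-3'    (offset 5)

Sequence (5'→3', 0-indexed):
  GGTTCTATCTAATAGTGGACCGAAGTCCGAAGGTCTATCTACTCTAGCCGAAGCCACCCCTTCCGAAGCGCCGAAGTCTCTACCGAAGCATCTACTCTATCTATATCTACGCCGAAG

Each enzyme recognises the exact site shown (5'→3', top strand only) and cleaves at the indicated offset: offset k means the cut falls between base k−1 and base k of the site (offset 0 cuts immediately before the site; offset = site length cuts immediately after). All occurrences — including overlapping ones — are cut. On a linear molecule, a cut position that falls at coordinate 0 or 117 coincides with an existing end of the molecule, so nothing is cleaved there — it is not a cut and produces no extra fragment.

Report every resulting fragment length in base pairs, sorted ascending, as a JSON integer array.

Scan for sites:
  IvoIX (TCTA, off=1): starts [3, 7, 33, 37, 42, 78, 90, 95, 99, 105] → cuts [4, 8, 34, 38, 43, 79, 91, 96, 100, 106]
  FykIII (CCGAAG, off=5): starts [19, 26, 47, 62, 70, 82, 111] → cuts [24, 31, 52, 67, 75, 87, 116]

Pooled cuts: [4, 8, 24, 31, 34, 38, 43, 52, 67, 75, 79, 87, 91, 96, 100, 106, 116]

Fragments:
  [0,4): 4 bp
  [4,8): 4 bp
  [8,24): 16 bp
  [24,31): 7 bp
  [31,34): 3 bp
  [34,38): 4 bp
  [38,43): 5 bp
  [43,52): 9 bp
  [52,67): 15 bp
  [67,75): 8 bp
  [75,79): 4 bp
  [79,87): 8 bp
  [87,91): 4 bp
  [91,96): 5 bp
  [96,100): 4 bp
  [100,106): 6 bp
  [106,116): 10 bp
  [116,117): 1 bp

[1,3,4,4,4,4,4,4,5,5,6,7,8,8,9,10,15,16]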